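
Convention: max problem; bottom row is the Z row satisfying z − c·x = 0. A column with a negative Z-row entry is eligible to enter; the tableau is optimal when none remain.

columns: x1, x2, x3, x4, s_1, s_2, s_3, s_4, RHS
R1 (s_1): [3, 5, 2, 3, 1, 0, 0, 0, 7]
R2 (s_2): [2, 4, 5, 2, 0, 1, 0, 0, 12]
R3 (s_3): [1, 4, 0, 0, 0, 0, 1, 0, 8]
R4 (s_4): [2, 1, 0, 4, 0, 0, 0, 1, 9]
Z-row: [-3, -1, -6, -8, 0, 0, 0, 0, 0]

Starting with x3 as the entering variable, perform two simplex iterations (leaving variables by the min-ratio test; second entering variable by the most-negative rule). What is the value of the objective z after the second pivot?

Ratio test on column x3 — row 1: 7/2 = 7/2; row 2: 12/5 = 12/5; row 3: entry 0 ≤ 0; row 4: entry 0 ≤ 0. Minimum is 12/5 at row 2 (s_2 leaves); pivot element 5.
Pivot on row 2; the Z-row RHS becomes 0 − (-6)·(12/5) = 72/5.
Next entering variable (most negative Z-row entry -28/5): x4.
Ratio test on column x4 — row 1: (11/5)/(11/5) = 1; row 2: (12/5)/(2/5) = 6; row 3: entry 0 ≤ 0; row 4: 9/4 = 9/4. Minimum is 1 at row 1 (s_1 leaves); pivot element 11/5.
After the second pivot the Z-row RHS is 72/5 − (-28/5)·1 = 20.

20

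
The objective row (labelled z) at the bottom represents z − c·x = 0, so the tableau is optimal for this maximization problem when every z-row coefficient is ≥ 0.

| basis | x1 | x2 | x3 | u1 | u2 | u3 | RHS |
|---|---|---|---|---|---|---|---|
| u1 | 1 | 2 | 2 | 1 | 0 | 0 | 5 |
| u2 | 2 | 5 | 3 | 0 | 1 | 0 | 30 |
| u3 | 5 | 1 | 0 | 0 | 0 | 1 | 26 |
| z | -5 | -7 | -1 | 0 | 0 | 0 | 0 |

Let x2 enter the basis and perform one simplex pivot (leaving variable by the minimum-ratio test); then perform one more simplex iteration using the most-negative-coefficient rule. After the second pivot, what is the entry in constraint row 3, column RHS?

1

Ratio test on column x2 — row 1: 5/2 = 5/2; row 2: 30/5 = 6; row 3: 26/1 = 26. Minimum is 5/2 at row 1 (u1 leaves); pivot element 2.
Divide row 1 by 2; eliminate column x2 from the other rows.
Second iteration: most negative z-row entry is -3/2 in column x1, so x1 enters.
Ratio test on column x1 — row 1: (5/2)/(1/2) = 5; row 2: entry -1/2 ≤ 0; row 3: (47/2)/(9/2) = 47/9. Minimum is 5 at row 1 (x2 leaves); pivot element 1/2.
Divide row 1 by 1/2; eliminate column x1 from the other rows.
After both pivots, the entry at constraint row 3, column RHS is 1.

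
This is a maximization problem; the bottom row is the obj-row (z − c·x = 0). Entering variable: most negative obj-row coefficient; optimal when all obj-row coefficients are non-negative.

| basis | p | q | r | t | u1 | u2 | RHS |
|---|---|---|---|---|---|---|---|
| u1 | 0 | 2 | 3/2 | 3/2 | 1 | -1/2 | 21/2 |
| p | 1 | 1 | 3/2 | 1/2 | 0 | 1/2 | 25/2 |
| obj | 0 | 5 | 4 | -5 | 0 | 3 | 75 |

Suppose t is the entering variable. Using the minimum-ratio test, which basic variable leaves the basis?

Column t entries and ratios — u1: (21/2)/(3/2) = 7; p: (25/2)/(1/2) = 25.
Smallest ratio is 7 in the row of u1, so u1 leaves.

u1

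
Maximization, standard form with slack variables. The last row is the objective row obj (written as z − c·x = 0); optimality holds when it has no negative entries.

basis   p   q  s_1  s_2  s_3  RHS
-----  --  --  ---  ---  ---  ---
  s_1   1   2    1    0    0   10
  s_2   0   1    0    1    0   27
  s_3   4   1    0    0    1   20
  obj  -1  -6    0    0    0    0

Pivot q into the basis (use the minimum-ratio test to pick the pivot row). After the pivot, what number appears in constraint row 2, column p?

-1/2

Ratio test on column q — row 1: 10/2 = 5; row 2: 27/1 = 27; row 3: 20/1 = 20. Minimum is 5 at row 1 (s_1 leaves); pivot element 2.
Divide row 1 by 2; eliminate column q from the other rows.
Row 2 update in column p: 0 − 1·(1/2) = -1/2.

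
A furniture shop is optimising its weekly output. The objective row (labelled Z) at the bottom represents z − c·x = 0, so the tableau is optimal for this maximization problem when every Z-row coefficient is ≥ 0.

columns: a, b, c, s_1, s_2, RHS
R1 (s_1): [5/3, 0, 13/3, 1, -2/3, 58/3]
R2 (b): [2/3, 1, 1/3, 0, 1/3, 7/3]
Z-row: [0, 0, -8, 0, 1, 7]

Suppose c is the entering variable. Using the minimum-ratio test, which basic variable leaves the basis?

Column c entries and ratios — s_1: (58/3)/(13/3) = 58/13; b: (7/3)/(1/3) = 7.
Smallest ratio is 58/13 in the row of s_1, so s_1 leaves.

s_1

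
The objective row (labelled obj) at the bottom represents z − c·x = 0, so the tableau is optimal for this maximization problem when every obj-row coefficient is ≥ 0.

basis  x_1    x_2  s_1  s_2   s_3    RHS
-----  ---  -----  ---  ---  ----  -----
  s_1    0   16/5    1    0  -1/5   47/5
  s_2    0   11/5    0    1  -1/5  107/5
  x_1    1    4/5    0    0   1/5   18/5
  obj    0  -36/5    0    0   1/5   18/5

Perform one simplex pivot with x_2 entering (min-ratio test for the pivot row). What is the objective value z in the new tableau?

Ratio test on column x_2 — row 1: (47/5)/(16/5) = 47/16; row 2: (107/5)/(11/5) = 107/11; row 3: (18/5)/(4/5) = 9/2. Minimum is 47/16 at row 1 (s_1 leaves); pivot element 16/5.
Pivot on row 1; the obj-row RHS becomes 18/5 − (-36/5)·(47/16) = 99/4.

99/4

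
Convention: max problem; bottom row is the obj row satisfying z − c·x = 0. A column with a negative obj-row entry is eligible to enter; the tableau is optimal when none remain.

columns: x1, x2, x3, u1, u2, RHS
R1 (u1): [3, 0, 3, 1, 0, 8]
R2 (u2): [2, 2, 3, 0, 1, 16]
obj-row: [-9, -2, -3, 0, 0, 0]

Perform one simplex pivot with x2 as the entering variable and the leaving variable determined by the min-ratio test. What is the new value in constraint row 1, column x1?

Ratio test on column x2 — row 1: entry 0 ≤ 0; row 2: 16/2 = 8. Minimum is 8 at row 2 (u2 leaves); pivot element 2.
Divide row 2 by 2; eliminate column x2 from the other rows.
Row 1 update in column x1: 3 − 0·1 = 3.

3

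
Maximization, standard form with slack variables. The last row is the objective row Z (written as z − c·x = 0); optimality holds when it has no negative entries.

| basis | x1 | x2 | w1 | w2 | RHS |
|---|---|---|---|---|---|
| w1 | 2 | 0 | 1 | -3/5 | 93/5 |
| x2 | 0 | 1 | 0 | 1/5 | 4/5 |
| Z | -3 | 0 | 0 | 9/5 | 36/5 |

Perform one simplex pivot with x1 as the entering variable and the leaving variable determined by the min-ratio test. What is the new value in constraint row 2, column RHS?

Ratio test on column x1 — row 1: (93/5)/2 = 93/10; row 2: entry 0 ≤ 0. Minimum is 93/10 at row 1 (w1 leaves); pivot element 2.
Divide row 1 by 2; eliminate column x1 from the other rows.
Row 2 update in column RHS: 4/5 − 0·(93/10) = 4/5.

4/5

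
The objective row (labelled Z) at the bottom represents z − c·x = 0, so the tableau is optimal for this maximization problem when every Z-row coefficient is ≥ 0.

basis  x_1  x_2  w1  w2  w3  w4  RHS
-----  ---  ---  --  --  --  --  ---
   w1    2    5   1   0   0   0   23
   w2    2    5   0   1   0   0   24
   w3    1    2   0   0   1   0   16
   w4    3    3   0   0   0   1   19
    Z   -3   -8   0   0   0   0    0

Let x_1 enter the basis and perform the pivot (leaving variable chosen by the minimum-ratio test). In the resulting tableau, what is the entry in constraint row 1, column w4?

Ratio test on column x_1 — row 1: 23/2 = 23/2; row 2: 24/2 = 12; row 3: 16/1 = 16; row 4: 19/3 = 19/3. Minimum is 19/3 at row 4 (w4 leaves); pivot element 3.
Divide row 4 by 3; eliminate column x_1 from the other rows.
Row 1 update in column w4: 0 − 2·(1/3) = -2/3.

-2/3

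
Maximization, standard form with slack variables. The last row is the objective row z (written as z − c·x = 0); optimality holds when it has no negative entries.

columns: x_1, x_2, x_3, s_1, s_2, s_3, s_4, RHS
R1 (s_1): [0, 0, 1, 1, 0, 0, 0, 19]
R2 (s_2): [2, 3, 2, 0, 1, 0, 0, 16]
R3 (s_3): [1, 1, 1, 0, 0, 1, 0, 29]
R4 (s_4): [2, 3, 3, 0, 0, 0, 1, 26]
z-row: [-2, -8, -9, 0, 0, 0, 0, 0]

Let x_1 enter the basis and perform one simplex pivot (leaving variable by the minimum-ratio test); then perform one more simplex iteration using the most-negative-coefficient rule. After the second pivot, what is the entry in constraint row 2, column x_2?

3/2

Ratio test on column x_1 — row 1: entry 0 ≤ 0; row 2: 16/2 = 8; row 3: 29/1 = 29; row 4: 26/2 = 13. Minimum is 8 at row 2 (s_2 leaves); pivot element 2.
Divide row 2 by 2; eliminate column x_1 from the other rows.
Second iteration: most negative z-row entry is -7 in column x_3, so x_3 enters.
Ratio test on column x_3 — row 1: 19/1 = 19; row 2: 8/1 = 8; row 3: entry 0 ≤ 0; row 4: 10/1 = 10. Minimum is 8 at row 2 (x_1 leaves); pivot element 1.
Divide row 2 by 1; eliminate column x_3 from the other rows.
After both pivots, the entry at constraint row 2, column x_2 is 3/2.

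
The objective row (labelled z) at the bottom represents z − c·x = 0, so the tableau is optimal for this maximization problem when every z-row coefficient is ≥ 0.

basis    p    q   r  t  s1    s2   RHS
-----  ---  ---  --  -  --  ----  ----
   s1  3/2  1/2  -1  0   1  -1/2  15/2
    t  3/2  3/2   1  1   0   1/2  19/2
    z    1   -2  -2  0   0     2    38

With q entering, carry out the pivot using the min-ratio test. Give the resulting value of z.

152/3

Ratio test on column q — row 1: (15/2)/(1/2) = 15; row 2: (19/2)/(3/2) = 19/3. Minimum is 19/3 at row 2 (t leaves); pivot element 3/2.
Pivot on row 2; the z-row RHS becomes 38 − (-2)·(19/3) = 152/3.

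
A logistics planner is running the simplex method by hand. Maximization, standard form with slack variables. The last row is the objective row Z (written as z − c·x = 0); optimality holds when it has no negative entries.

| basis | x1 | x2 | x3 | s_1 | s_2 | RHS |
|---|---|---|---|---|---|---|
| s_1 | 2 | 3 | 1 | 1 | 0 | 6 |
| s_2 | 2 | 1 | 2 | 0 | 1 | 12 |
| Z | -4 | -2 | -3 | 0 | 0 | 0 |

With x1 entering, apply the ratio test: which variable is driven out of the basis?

s_1

Column x1 entries and ratios — s_1: 6/2 = 3; s_2: 12/2 = 6.
Smallest ratio is 3 in the row of s_1, so s_1 leaves.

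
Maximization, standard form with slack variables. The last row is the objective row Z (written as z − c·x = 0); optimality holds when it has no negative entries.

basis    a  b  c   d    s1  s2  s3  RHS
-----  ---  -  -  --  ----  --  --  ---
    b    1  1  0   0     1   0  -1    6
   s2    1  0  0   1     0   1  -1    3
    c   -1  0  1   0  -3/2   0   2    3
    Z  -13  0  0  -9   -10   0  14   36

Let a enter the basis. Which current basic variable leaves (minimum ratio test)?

Column a entries and ratios — b: 6/1 = 6; s2: 3/1 = 3; c: -1 ≤ 0, skip.
Smallest ratio is 3 in the row of s2, so s2 leaves.

s2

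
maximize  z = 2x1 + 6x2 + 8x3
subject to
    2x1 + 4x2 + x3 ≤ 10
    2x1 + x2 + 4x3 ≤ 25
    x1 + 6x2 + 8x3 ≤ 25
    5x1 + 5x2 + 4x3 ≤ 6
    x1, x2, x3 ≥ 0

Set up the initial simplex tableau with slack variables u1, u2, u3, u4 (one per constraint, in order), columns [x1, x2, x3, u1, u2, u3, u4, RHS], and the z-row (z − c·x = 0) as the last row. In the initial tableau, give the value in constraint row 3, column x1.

Constraint 3 has coefficient 1 on x1.

1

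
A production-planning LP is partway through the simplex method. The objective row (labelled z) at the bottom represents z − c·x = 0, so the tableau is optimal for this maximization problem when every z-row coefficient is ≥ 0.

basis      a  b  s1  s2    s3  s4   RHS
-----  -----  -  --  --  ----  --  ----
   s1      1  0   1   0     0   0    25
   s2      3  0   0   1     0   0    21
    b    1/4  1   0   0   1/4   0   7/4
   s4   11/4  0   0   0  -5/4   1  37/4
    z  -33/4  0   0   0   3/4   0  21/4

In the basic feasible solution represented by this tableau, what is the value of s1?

25

s1 is basic (row 1); its value is the RHS of that row, 25.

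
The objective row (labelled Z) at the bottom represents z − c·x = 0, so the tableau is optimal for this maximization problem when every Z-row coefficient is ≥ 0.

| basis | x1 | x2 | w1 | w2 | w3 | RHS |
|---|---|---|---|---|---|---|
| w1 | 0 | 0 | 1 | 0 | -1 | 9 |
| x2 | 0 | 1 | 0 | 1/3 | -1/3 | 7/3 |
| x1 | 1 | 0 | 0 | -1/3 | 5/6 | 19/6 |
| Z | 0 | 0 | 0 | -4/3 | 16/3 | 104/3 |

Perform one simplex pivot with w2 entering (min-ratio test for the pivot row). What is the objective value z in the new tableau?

44

Ratio test on column w2 — row 1: entry 0 ≤ 0; row 2: (7/3)/(1/3) = 7; row 3: entry -1/3 ≤ 0. Minimum is 7 at row 2 (x2 leaves); pivot element 1/3.
Pivot on row 2; the Z-row RHS becomes 104/3 − (-4/3)·7 = 44.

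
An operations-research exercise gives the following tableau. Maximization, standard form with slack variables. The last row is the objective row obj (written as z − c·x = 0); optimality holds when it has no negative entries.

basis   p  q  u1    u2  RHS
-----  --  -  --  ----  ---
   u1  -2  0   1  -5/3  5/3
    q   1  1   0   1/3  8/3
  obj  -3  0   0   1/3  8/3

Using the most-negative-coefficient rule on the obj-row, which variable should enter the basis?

p

Negative obj-row entries: p: -3.
The most negative is -3 in column p, so p enters.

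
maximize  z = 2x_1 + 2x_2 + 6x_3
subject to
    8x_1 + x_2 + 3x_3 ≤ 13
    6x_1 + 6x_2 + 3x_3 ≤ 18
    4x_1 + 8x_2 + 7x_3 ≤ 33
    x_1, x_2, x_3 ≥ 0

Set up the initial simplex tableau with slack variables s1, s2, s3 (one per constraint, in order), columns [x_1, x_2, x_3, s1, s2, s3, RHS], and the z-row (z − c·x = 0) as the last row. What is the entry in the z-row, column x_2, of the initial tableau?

-2

The z-row carries the negated objective coefficients: the x_2 entry is -2.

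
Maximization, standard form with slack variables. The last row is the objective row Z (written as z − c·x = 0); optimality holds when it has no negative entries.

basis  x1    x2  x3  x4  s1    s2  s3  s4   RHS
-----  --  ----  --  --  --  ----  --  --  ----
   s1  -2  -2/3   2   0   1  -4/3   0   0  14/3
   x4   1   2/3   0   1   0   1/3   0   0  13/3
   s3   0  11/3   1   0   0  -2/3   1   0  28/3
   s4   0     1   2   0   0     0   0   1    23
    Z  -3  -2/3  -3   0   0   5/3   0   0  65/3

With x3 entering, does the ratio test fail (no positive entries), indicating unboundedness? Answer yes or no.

no

Column x3 has positive entries in row(s) 1, 3, 4, so the ratio test bounds it — not unbounded.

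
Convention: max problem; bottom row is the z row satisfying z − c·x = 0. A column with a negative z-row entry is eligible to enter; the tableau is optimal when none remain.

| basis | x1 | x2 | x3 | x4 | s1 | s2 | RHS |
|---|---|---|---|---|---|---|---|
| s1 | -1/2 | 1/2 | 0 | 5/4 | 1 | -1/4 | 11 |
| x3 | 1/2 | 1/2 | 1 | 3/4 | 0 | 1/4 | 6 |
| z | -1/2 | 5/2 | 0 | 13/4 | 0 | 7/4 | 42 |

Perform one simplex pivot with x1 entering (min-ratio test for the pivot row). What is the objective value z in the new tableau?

48

Ratio test on column x1 — row 1: entry -1/2 ≤ 0; row 2: 6/(1/2) = 12. Minimum is 12 at row 2 (x3 leaves); pivot element 1/2.
Pivot on row 2; the z-row RHS becomes 42 − (-1/2)·12 = 48.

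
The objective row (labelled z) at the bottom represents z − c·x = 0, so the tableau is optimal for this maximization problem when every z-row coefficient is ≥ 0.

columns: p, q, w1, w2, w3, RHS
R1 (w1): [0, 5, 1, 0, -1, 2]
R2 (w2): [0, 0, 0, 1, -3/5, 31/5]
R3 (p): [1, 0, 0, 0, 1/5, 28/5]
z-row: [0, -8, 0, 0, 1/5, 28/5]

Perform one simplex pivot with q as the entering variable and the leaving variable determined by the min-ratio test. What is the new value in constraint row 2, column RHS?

31/5

Ratio test on column q — row 1: 2/5 = 2/5; row 2: entry 0 ≤ 0; row 3: entry 0 ≤ 0. Minimum is 2/5 at row 1 (w1 leaves); pivot element 5.
Divide row 1 by 5; eliminate column q from the other rows.
Row 2 update in column RHS: 31/5 − 0·(2/5) = 31/5.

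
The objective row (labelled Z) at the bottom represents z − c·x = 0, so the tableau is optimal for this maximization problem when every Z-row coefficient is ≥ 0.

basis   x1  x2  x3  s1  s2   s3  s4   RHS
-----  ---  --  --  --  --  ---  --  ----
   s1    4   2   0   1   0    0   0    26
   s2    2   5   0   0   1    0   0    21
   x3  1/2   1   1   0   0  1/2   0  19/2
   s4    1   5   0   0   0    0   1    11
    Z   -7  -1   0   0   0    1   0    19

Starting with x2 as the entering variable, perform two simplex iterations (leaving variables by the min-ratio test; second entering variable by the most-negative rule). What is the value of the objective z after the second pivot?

62

Ratio test on column x2 — row 1: 26/2 = 13; row 2: 21/5 = 21/5; row 3: (19/2)/1 = 19/2; row 4: 11/5 = 11/5. Minimum is 11/5 at row 4 (s4 leaves); pivot element 5.
Pivot on row 4; the Z-row RHS becomes 19 − (-1)·(11/5) = 106/5.
Next entering variable (most negative Z-row entry -34/5): x1.
Ratio test on column x1 — row 1: (108/5)/(18/5) = 6; row 2: 10/1 = 10; row 3: (73/10)/(3/10) = 73/3; row 4: (11/5)/(1/5) = 11. Minimum is 6 at row 1 (s1 leaves); pivot element 18/5.
After the second pivot the Z-row RHS is 106/5 − (-34/5)·6 = 62.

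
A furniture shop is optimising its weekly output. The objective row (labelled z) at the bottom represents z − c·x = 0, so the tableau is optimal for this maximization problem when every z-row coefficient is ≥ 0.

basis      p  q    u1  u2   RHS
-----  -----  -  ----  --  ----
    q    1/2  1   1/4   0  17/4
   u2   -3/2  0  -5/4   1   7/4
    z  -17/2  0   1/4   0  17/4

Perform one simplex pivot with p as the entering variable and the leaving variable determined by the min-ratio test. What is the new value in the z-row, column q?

17

Ratio test on column p — row 1: (17/4)/(1/2) = 17/2; row 2: entry -3/2 ≤ 0. Minimum is 17/2 at row 1 (q leaves); pivot element 1/2.
Divide row 1 by 1/2; eliminate column p from the other rows.
z-row update in column q: 0 − (-17/2)·2 = 17.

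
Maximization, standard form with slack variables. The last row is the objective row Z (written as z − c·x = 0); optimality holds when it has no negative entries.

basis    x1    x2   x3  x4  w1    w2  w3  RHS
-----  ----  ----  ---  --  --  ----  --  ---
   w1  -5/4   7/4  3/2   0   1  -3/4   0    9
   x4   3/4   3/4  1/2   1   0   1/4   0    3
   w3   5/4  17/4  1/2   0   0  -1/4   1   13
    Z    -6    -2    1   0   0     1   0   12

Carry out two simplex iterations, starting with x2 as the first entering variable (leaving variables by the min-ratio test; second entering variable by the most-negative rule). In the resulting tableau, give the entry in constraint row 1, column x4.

10/3

Ratio test on column x2 — row 1: 9/(7/4) = 36/7; row 2: 3/(3/4) = 4; row 3: 13/(17/4) = 52/17. Minimum is 52/17 at row 3 (w3 leaves); pivot element 17/4.
Divide row 3 by 17/4; eliminate column x2 from the other rows.
Second iteration: most negative Z-row entry is -92/17 in column x1, so x1 enters.
Ratio test on column x1 — row 1: entry -30/17 ≤ 0; row 2: (12/17)/(9/17) = 4/3; row 3: (52/17)/(5/17) = 52/5. Minimum is 4/3 at row 2 (x4 leaves); pivot element 9/17.
Divide row 2 by 9/17; eliminate column x1 from the other rows.
After both pivots, the entry at constraint row 1, column x4 is 10/3.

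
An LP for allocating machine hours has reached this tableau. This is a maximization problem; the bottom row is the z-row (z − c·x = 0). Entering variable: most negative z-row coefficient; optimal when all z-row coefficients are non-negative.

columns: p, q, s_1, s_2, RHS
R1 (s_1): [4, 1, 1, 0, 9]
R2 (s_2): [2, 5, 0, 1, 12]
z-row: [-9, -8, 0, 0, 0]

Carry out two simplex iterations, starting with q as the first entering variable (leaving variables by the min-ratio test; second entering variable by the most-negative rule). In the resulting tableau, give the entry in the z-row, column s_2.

23/18

Ratio test on column q — row 1: 9/1 = 9; row 2: 12/5 = 12/5. Minimum is 12/5 at row 2 (s_2 leaves); pivot element 5.
Divide row 2 by 5; eliminate column q from the other rows.
Second iteration: most negative z-row entry is -29/5 in column p, so p enters.
Ratio test on column p — row 1: (33/5)/(18/5) = 11/6; row 2: (12/5)/(2/5) = 6. Minimum is 11/6 at row 1 (s_1 leaves); pivot element 18/5.
Divide row 1 by 18/5; eliminate column p from the other rows.
After both pivots, the entry at the z-row, column s_2 is 23/18.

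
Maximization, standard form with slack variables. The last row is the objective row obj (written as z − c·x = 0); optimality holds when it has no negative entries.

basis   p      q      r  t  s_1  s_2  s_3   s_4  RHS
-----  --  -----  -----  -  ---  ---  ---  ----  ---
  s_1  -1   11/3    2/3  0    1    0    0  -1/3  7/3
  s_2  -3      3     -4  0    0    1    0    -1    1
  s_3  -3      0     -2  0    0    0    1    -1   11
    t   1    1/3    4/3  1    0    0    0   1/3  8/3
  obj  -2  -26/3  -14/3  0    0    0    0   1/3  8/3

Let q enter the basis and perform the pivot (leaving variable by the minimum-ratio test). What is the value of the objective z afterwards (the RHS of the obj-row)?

Ratio test on column q — row 1: (7/3)/(11/3) = 7/11; row 2: 1/3 = 1/3; row 3: entry 0 ≤ 0; row 4: (8/3)/(1/3) = 8. Minimum is 1/3 at row 2 (s_2 leaves); pivot element 3.
Pivot on row 2; the obj-row RHS becomes 8/3 − (-26/3)·(1/3) = 50/9.

50/9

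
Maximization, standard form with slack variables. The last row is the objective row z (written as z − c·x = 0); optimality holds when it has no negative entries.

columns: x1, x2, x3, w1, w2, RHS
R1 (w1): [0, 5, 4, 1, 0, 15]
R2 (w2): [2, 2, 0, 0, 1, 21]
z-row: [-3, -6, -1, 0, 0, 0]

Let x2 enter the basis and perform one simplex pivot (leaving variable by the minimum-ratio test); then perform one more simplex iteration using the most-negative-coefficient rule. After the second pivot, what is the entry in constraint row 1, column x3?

4/5

Ratio test on column x2 — row 1: 15/5 = 3; row 2: 21/2 = 21/2. Minimum is 3 at row 1 (w1 leaves); pivot element 5.
Divide row 1 by 5; eliminate column x2 from the other rows.
Second iteration: most negative z-row entry is -3 in column x1, so x1 enters.
Ratio test on column x1 — row 1: entry 0 ≤ 0; row 2: 15/2 = 15/2. Minimum is 15/2 at row 2 (w2 leaves); pivot element 2.
Divide row 2 by 2; eliminate column x1 from the other rows.
After both pivots, the entry at constraint row 1, column x3 is 4/5.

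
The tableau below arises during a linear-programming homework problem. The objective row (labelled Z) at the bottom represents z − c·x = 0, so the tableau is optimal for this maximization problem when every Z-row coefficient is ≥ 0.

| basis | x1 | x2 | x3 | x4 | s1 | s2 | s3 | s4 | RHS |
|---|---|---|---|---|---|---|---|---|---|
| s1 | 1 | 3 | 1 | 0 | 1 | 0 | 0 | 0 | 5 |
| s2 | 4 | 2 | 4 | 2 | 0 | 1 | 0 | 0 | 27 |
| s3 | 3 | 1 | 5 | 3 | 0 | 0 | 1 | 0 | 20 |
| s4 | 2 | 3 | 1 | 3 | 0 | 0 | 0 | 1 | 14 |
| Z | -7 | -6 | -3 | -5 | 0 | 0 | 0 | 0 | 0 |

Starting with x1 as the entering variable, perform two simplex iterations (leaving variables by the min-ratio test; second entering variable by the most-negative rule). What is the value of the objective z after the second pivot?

Ratio test on column x1 — row 1: 5/1 = 5; row 2: 27/4 = 27/4; row 3: 20/3 = 20/3; row 4: 14/2 = 7. Minimum is 5 at row 1 (s1 leaves); pivot element 1.
Pivot on row 1; the Z-row RHS becomes 0 − (-7)·5 = 35.
Next entering variable (most negative Z-row entry -5): x4.
Ratio test on column x4 — row 1: entry 0 ≤ 0; row 2: 7/2 = 7/2; row 3: 5/3 = 5/3; row 4: 4/3 = 4/3. Minimum is 4/3 at row 4 (s4 leaves); pivot element 3.
After the second pivot the Z-row RHS is 35 − (-5)·(4/3) = 125/3.

125/3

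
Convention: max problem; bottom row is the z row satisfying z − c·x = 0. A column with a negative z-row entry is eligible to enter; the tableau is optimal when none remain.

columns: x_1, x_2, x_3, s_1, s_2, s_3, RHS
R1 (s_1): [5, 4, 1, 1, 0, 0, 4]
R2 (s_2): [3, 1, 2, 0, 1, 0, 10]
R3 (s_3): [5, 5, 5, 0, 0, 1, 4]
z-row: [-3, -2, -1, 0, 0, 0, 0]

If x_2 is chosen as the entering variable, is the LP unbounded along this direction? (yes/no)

Column x_2 has positive entries in row(s) 1, 2, 3, so the ratio test bounds it — not unbounded.

no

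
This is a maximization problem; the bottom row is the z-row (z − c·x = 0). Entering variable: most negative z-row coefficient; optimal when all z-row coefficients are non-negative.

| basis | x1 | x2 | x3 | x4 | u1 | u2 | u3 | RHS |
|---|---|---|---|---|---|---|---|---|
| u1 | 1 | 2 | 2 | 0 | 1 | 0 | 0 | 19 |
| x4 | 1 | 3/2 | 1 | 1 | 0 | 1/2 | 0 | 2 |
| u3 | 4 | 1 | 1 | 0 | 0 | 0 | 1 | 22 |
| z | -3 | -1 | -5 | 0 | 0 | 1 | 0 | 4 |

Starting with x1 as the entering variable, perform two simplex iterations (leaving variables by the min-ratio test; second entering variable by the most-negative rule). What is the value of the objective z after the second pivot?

Ratio test on column x1 — row 1: 19/1 = 19; row 2: 2/1 = 2; row 3: 22/4 = 11/2. Minimum is 2 at row 2 (x4 leaves); pivot element 1.
Pivot on row 2; the z-row RHS becomes 4 − (-3)·2 = 10.
Next entering variable (most negative z-row entry -2): x3.
Ratio test on column x3 — row 1: 17/1 = 17; row 2: 2/1 = 2; row 3: entry -3 ≤ 0. Minimum is 2 at row 2 (x1 leaves); pivot element 1.
After the second pivot the z-row RHS is 10 − (-2)·2 = 14.

14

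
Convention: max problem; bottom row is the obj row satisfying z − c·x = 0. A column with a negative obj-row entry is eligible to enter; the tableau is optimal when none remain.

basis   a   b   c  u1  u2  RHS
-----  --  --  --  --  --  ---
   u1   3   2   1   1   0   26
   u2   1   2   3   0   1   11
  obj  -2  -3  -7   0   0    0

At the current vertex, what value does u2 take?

11

u2 is basic (row 2); its value is the RHS of that row, 11.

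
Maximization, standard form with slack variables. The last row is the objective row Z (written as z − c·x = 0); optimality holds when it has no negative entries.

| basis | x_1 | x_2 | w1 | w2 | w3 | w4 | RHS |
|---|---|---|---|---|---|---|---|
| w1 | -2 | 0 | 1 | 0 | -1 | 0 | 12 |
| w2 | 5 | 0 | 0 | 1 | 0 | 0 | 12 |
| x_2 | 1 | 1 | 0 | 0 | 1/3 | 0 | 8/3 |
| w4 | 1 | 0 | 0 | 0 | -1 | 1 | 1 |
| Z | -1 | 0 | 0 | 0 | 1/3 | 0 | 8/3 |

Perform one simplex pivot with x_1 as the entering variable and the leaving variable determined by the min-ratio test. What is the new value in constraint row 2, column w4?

Ratio test on column x_1 — row 1: entry -2 ≤ 0; row 2: 12/5 = 12/5; row 3: (8/3)/1 = 8/3; row 4: 1/1 = 1. Minimum is 1 at row 4 (w4 leaves); pivot element 1.
Divide row 4 by 1; eliminate column x_1 from the other rows.
Row 2 update in column w4: 0 − 5·1 = -5.

-5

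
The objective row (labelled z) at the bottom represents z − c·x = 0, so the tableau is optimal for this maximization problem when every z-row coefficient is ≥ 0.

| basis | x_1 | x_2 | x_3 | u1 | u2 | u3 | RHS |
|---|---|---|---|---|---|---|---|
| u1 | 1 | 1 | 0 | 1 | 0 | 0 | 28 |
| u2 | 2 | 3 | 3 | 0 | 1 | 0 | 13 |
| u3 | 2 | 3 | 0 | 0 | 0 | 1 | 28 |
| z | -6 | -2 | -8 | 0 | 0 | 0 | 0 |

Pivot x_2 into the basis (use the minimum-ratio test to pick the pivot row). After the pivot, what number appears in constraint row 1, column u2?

-1/3

Ratio test on column x_2 — row 1: 28/1 = 28; row 2: 13/3 = 13/3; row 3: 28/3 = 28/3. Minimum is 13/3 at row 2 (u2 leaves); pivot element 3.
Divide row 2 by 3; eliminate column x_2 from the other rows.
Row 1 update in column u2: 0 − 1·(1/3) = -1/3.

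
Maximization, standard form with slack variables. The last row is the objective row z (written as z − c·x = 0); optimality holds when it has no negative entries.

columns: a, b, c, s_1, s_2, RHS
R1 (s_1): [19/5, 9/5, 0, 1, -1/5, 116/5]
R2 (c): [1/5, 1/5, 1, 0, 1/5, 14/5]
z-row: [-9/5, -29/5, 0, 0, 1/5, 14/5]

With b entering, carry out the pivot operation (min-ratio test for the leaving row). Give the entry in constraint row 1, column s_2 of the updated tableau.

Ratio test on column b — row 1: (116/5)/(9/5) = 116/9; row 2: (14/5)/(1/5) = 14. Minimum is 116/9 at row 1 (s_1 leaves); pivot element 9/5.
Divide row 1 by 9/5; eliminate column b from the other rows.
In the new row 1, the s_2 entry is the old entry divided by the pivot: (-1/5)/(9/5) = -1/9.

-1/9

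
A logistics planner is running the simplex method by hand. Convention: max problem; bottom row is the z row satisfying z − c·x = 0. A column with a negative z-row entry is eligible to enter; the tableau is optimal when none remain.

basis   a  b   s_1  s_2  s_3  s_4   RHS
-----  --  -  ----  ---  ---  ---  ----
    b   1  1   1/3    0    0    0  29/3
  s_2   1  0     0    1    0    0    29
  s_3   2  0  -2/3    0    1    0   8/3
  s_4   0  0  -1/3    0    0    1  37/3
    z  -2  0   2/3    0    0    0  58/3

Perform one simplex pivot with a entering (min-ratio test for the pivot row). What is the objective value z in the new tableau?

Ratio test on column a — row 1: (29/3)/1 = 29/3; row 2: 29/1 = 29; row 3: (8/3)/2 = 4/3; row 4: entry 0 ≤ 0. Minimum is 4/3 at row 3 (s_3 leaves); pivot element 2.
Pivot on row 3; the z-row RHS becomes 58/3 − (-2)·(4/3) = 22.

22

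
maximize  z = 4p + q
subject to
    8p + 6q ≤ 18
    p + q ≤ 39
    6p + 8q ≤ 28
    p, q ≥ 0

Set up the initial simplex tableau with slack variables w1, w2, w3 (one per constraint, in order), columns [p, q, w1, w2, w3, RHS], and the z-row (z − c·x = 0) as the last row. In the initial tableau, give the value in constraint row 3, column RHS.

The RHS of constraint 3 is b_3 = 28.

28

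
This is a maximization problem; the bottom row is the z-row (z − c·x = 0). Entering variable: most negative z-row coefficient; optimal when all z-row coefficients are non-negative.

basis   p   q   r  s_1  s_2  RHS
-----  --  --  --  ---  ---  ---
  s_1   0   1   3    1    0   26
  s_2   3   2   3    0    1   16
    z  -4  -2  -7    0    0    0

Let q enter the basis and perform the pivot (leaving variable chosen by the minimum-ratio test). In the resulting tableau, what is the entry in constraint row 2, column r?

Ratio test on column q — row 1: 26/1 = 26; row 2: 16/2 = 8. Minimum is 8 at row 2 (s_2 leaves); pivot element 2.
Divide row 2 by 2; eliminate column q from the other rows.
In the new row 2, the r entry is the old entry divided by the pivot: 3/2 = 3/2.

3/2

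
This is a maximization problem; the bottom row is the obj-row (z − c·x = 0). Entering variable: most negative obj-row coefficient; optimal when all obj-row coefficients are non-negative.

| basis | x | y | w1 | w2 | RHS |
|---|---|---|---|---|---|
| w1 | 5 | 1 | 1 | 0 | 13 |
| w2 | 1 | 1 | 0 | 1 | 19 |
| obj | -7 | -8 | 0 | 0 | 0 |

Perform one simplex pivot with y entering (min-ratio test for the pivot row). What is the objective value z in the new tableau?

Ratio test on column y — row 1: 13/1 = 13; row 2: 19/1 = 19. Minimum is 13 at row 1 (w1 leaves); pivot element 1.
Pivot on row 1; the obj-row RHS becomes 0 − (-8)·13 = 104.

104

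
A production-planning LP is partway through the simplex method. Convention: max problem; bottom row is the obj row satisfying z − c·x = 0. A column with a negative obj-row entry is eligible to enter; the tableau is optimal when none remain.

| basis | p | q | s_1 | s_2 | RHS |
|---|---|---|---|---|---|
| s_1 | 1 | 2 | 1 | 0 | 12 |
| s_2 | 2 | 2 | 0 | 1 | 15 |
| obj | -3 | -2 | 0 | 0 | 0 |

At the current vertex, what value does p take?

0

p is not in the basis, so in the current basic feasible solution p = 0.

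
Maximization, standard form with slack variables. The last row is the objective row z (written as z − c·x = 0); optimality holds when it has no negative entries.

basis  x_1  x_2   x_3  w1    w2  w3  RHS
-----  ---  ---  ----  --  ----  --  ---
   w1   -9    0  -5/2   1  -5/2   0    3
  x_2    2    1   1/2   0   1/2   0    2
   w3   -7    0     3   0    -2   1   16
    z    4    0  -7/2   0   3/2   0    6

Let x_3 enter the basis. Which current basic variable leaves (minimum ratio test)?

x_2

Column x_3 entries and ratios — w1: -5/2 ≤ 0, skip; x_2: 2/(1/2) = 4; w3: 16/3 = 16/3.
Smallest ratio is 4 in the row of x_2, so x_2 leaves.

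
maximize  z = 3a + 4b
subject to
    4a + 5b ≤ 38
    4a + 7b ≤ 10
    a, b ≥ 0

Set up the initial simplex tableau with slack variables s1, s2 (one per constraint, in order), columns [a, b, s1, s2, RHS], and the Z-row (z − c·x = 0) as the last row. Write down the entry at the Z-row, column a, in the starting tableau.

The Z-row carries the negated objective coefficients: the a entry is -3.

-3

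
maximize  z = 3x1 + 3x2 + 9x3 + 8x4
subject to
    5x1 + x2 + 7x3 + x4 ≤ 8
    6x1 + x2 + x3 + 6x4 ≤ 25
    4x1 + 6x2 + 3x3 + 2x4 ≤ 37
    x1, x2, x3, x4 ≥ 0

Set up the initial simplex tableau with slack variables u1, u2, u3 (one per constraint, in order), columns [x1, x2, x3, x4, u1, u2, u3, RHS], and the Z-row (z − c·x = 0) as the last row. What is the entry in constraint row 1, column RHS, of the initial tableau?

8

The RHS of constraint 1 is b_1 = 8.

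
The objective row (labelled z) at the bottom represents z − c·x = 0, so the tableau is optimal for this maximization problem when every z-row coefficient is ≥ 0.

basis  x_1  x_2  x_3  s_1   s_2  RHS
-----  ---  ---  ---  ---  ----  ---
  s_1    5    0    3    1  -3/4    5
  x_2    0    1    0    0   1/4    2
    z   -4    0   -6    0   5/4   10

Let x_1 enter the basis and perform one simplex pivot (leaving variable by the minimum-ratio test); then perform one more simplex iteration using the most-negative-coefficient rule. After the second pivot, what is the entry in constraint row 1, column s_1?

Ratio test on column x_1 — row 1: 5/5 = 1; row 2: entry 0 ≤ 0. Minimum is 1 at row 1 (s_1 leaves); pivot element 5.
Divide row 1 by 5; eliminate column x_1 from the other rows.
Second iteration: most negative z-row entry is -18/5 in column x_3, so x_3 enters.
Ratio test on column x_3 — row 1: 1/(3/5) = 5/3; row 2: entry 0 ≤ 0. Minimum is 5/3 at row 1 (x_1 leaves); pivot element 3/5.
Divide row 1 by 3/5; eliminate column x_3 from the other rows.
After both pivots, the entry at constraint row 1, column s_1 is 1/3.

1/3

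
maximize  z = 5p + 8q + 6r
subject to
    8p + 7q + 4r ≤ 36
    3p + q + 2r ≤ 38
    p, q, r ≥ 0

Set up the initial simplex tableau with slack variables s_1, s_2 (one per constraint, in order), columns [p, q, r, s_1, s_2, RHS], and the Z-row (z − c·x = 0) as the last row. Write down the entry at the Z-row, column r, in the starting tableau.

The Z-row carries the negated objective coefficients: the r entry is -6.

-6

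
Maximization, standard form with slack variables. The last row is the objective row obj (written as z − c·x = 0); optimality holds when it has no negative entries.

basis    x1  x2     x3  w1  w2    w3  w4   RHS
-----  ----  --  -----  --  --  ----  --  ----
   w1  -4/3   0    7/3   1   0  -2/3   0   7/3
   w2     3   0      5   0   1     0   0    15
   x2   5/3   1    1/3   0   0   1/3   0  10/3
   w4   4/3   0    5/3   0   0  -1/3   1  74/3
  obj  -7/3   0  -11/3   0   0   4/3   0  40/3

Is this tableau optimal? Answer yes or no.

no

The obj-row has a negative entry -11/3 in column x3, so it is not optimal.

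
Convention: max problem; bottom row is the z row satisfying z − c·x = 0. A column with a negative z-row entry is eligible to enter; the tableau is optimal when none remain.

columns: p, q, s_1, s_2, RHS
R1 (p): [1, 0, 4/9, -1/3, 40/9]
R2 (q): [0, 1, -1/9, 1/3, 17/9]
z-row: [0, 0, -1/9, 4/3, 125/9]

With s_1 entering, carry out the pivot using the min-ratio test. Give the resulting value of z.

Ratio test on column s_1 — row 1: (40/9)/(4/9) = 10; row 2: entry -1/9 ≤ 0. Minimum is 10 at row 1 (p leaves); pivot element 4/9.
Pivot on row 1; the z-row RHS becomes 125/9 − (-1/9)·10 = 15.

15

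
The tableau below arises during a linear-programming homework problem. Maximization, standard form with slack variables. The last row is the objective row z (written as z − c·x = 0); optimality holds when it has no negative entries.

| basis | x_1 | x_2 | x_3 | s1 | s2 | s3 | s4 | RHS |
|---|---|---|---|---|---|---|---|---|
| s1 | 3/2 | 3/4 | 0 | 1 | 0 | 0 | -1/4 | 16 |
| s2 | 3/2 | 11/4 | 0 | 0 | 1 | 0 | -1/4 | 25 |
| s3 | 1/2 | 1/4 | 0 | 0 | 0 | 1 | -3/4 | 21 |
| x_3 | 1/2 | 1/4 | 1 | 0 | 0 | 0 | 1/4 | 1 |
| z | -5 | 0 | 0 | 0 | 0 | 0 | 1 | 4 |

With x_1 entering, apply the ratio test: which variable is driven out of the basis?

x_3

Column x_1 entries and ratios — s1: 16/(3/2) = 32/3; s2: 25/(3/2) = 50/3; s3: 21/(1/2) = 42; x_3: 1/(1/2) = 2.
Smallest ratio is 2 in the row of x_3, so x_3 leaves.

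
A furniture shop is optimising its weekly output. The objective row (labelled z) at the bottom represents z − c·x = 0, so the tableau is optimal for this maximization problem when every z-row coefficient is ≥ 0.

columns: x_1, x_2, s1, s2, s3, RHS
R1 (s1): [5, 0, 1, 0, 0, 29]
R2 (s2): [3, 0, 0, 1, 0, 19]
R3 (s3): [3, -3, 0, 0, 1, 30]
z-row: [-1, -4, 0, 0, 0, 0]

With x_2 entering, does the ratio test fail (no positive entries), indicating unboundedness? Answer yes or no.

yes

Every constraint-row entry in column x_2 is ≤ 0, so increasing x_2 is unbounded.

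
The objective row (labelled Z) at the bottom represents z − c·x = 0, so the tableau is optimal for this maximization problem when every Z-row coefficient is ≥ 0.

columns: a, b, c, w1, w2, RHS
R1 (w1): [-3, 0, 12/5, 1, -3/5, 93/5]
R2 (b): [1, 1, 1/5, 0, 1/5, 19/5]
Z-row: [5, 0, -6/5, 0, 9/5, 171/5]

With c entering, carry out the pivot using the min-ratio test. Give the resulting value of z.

Ratio test on column c — row 1: (93/5)/(12/5) = 31/4; row 2: (19/5)/(1/5) = 19. Minimum is 31/4 at row 1 (w1 leaves); pivot element 12/5.
Pivot on row 1; the Z-row RHS becomes 171/5 − (-6/5)·(31/4) = 87/2.

87/2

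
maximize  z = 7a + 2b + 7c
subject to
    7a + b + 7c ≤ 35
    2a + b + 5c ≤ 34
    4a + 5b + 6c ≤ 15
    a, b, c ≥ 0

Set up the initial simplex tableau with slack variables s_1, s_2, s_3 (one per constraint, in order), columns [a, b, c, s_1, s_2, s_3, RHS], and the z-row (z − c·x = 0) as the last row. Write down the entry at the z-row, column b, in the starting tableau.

-2

The z-row carries the negated objective coefficients: the b entry is -2.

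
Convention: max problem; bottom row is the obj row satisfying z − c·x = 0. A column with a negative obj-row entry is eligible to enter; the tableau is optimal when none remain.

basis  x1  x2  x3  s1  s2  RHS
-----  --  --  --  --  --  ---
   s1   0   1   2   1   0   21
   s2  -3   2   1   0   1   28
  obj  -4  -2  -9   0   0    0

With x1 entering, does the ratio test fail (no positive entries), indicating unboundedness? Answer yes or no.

Every constraint-row entry in column x1 is ≤ 0, so increasing x1 is unbounded.

yes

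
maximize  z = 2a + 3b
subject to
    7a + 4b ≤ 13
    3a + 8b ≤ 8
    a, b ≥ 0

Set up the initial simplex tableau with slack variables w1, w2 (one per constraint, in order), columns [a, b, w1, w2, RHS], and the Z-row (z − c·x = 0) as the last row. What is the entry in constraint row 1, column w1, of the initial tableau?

Slack w1 belongs to constraint 1; its column is the unit vector e_1, so the entry in row 1 is 1.

1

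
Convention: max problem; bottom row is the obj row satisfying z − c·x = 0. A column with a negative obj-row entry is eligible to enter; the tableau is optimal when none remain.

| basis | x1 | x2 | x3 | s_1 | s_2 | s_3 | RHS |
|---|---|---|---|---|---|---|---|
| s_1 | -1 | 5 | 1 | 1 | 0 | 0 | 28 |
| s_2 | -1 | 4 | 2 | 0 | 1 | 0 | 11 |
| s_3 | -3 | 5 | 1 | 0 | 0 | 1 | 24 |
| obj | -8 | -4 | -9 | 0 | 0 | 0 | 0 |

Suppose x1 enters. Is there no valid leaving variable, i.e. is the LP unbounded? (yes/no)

Every constraint-row entry in column x1 is ≤ 0, so increasing x1 is unbounded.

yes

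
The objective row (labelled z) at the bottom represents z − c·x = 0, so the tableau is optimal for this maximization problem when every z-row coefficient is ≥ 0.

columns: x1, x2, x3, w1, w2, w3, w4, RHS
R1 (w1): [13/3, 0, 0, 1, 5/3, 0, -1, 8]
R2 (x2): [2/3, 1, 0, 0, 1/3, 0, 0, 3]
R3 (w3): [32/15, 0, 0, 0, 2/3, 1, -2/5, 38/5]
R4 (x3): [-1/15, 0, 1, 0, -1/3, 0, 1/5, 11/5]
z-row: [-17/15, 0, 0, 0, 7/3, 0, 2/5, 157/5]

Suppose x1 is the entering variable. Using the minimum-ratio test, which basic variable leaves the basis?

Column x1 entries and ratios — w1: 8/(13/3) = 24/13; x2: 3/(2/3) = 9/2; w3: (38/5)/(32/15) = 57/16; x3: -1/15 ≤ 0, skip.
Smallest ratio is 24/13 in the row of w1, so w1 leaves.

w1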